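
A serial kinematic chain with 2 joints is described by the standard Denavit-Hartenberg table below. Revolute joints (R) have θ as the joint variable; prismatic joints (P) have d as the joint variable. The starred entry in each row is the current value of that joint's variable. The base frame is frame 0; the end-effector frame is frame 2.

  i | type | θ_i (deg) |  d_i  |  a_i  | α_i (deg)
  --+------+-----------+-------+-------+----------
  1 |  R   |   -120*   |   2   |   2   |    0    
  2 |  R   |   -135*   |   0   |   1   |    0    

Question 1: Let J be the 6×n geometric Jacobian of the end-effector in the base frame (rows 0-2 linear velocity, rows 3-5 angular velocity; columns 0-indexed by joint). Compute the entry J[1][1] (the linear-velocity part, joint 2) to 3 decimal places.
axis z_1 = (0.0000,0.0000,1.0000); lever o_n−o_1 = (-0.2588,0.9659,0.0000)
cross product → J_v[:, 1] = (-0.9659,-0.2588,0.0000)
J_ω[:, 1] = z_1
entry J[1][1] = -0.2588

-0.259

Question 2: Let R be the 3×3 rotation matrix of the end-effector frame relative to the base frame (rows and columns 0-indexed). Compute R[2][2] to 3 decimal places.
1.000

End-effector z-axis (col 2 of R) = (0.0000,0.0000,1.0000)
R[2][2] = 1.0000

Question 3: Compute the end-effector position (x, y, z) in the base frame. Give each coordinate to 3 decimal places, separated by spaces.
after link 1: o_1 = (-1.0000, -1.7321, 2.0000)
after link 2: o_2 = (-1.2588, -0.7661, 2.0000)

-1.259 -0.766 2.000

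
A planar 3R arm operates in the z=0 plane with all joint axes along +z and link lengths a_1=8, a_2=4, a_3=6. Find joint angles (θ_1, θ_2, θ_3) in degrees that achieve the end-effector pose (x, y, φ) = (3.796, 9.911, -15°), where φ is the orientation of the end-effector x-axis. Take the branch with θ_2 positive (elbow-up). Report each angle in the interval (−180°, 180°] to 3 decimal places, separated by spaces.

89.994 30.011 -135.005

wrist centre = target − a_3·(cos φ, sin φ) = (-1.9996, 11.4639)
cos θ_2 = (135.4196−8²−4²)/(2·8·4) = 0.8659; θ_2 = 30.0109° (elbow-up)
β = atan2(11.4639,-1.9996) = 99.8941°; ψ = atan2(2.0007,11.4637) = 9.8996°
θ_1 = β − ψ = 89.9945°
θ_3 = φ − θ_1 − θ_2 = -135.0054° (wrapped to (-180°,180°])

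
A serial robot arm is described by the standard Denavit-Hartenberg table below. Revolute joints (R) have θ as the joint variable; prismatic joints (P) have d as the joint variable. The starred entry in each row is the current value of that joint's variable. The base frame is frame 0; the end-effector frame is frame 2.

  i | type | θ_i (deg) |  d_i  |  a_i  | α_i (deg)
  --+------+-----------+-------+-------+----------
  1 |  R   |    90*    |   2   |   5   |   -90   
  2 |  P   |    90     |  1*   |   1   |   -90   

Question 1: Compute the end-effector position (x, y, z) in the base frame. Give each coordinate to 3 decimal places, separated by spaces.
after link 1: o_1 = (0.0000, 5.0000, 2.0000)
after link 2: o_2 = (-1.0000, 5.0000, 1.0000)

-1.000 5.000 1.000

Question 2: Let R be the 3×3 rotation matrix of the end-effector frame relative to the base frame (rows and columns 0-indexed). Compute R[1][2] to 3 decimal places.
-1.000

End-effector z-axis (col 2 of R) = (-0.0000,-1.0000,-0.0000)
R[1][2] = -1.0000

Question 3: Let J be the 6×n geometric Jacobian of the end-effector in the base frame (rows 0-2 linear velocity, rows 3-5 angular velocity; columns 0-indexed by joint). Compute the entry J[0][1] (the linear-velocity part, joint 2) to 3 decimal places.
prismatic axis z_1 = (-1.0000,0.0000,0.0000)
J_v[:, 1] = z_1; J_ω[:, 1] = (0,0,0)
entry J[0][1] = -1.0000

-1.000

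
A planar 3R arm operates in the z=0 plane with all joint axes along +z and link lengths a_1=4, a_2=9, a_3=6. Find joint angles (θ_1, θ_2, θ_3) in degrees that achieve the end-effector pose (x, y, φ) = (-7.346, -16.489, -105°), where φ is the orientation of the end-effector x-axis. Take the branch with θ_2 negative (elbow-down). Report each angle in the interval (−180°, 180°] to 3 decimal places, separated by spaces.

wrist centre = target − a_3·(cos φ, sin φ) = (-5.7931, -10.6934)
cos θ_2 = (147.9096−4²−9²)/(2·4·9) = 0.7071; θ_2 = -45.0023° (elbow-down)
β = atan2(-10.6934,-5.7931) = -118.4463°; ψ = atan2(-6.3642,10.3637) = -31.5536°
θ_1 = β − ψ = -86.8927°
θ_3 = φ − θ_1 − θ_2 = 26.8950° (wrapped to (-180°,180°])

-86.893 -45.002 26.895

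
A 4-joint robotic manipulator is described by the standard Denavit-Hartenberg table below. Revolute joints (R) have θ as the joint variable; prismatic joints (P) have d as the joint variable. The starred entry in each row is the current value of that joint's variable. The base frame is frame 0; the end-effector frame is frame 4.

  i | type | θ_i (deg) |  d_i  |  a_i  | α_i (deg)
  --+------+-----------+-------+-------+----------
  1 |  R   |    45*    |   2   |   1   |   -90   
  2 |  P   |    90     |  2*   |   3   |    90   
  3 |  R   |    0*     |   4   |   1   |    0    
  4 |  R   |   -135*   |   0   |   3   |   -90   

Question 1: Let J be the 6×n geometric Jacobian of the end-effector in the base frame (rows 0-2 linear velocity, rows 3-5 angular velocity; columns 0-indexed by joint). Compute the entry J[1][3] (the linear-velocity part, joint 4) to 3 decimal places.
axis z_3 = (0.7071,0.7071,0.0000); lever o_n−o_3 = (1.5000,-1.5000,2.1213)
cross product → J_v[:, 3] = (1.5000,-1.5000,-2.1213)
J_ω[:, 3] = z_3
entry J[1][3] = -1.5000

-1.500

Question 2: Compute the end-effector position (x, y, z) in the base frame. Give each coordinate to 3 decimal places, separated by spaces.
after link 1: o_1 = (0.7071, 0.7071, 2.0000)
after link 2: o_2 = (-0.7071, 2.1213, -1.0000)
after link 3: o_3 = (2.1213, 4.9497, -2.0000)
after link 4: o_4 = (3.6213, 3.4497, 0.1213)

3.621 3.450 0.121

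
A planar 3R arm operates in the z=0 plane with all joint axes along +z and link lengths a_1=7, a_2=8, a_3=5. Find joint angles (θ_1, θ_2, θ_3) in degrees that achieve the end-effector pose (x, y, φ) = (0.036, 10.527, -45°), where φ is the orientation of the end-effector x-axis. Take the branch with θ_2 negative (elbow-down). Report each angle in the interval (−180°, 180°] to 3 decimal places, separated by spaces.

119.994 -29.993 -135.001

wrist centre = target − a_3·(cos φ, sin φ) = (-3.4995, 14.0625)
cos θ_2 = (210.0016−7²−8²)/(2·7·8) = 0.8661; θ_2 = -29.9931° (elbow-down)
β = atan2(14.0625,-3.4995) = 103.9745°; ψ = atan2(-3.9992,13.9287) = -16.0197°
θ_1 = β − ψ = 119.9942°
θ_3 = φ − θ_1 − θ_2 = -135.0011° (wrapped to (-180°,180°])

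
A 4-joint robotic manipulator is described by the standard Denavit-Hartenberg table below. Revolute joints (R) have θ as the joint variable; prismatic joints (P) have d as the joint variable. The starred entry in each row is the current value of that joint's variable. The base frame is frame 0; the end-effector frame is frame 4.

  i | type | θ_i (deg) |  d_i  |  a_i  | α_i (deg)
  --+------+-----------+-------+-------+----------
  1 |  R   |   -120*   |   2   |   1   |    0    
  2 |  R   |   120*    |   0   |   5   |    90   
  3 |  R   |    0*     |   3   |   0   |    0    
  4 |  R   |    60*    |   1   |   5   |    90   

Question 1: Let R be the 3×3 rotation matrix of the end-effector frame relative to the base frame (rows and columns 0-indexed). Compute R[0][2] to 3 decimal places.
End-effector z-axis (col 2 of R) = (0.8660,-0.0000,-0.5000)
R[0][2] = 0.8660

0.866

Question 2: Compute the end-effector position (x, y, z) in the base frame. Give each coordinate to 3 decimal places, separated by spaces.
7.000 -4.866 6.330

after link 1: o_1 = (-0.5000, -0.8660, 2.0000)
after link 2: o_2 = (4.5000, -0.8660, 2.0000)
after link 3: o_3 = (4.5000, -3.8660, 2.0000)
after link 4: o_4 = (7.0000, -4.8660, 6.3301)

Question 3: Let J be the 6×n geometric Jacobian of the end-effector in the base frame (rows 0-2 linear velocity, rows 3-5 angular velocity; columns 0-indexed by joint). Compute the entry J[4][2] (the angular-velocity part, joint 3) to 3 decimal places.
-1.000

axis z_2 = (0.0000,-1.0000,0.0000); lever o_n−o_2 = (2.5000,-4.0000,4.3301)
cross product → J_v[:, 2] = (-4.3301,0.0000,2.5000)
J_ω[:, 2] = z_2
entry J[4][2] = -1.0000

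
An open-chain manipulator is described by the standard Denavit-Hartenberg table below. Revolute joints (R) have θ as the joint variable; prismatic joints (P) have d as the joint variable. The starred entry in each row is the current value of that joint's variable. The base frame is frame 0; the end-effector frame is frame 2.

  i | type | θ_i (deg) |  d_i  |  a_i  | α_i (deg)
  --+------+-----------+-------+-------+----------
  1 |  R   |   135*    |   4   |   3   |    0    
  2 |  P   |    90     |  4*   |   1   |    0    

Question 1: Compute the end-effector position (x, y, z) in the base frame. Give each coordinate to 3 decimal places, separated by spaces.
after link 1: o_1 = (-2.1213, 2.1213, 4.0000)
after link 2: o_2 = (-2.8284, 1.4142, 8.0000)

-2.828 1.414 8.000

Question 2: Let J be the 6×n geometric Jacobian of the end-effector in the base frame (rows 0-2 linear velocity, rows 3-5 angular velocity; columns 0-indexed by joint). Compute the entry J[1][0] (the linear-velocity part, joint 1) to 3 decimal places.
-2.828

axis z_0 = ẑ; lever o_n−o_0 = (-2.8284,1.4142,8.0000)
cross product → J_v[:, 0] = (-1.4142,-2.8284,0.0000)
J_ω[:, 0] = z_0
entry J[1][0] = -2.8284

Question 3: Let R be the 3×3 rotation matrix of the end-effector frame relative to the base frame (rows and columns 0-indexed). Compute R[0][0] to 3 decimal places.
End-effector x-axis (col 0 of R) = (-0.7071,-0.7071,0.0000)
R[0][0] = -0.7071

-0.707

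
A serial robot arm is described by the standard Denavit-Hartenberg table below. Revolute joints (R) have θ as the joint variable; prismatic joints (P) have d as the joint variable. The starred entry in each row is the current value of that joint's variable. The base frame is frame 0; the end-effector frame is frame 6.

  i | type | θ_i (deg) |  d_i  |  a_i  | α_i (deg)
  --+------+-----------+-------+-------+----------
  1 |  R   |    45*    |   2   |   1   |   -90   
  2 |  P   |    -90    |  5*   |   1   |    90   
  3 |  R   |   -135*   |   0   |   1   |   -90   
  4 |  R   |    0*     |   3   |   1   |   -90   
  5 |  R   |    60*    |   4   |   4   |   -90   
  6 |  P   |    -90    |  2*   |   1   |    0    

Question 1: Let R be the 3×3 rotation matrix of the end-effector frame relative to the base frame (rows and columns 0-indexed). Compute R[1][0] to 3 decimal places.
0.707

End-effector x-axis (col 0 of R) = (0.7071,0.7071,-0.0000)
R[1][0] = 0.7071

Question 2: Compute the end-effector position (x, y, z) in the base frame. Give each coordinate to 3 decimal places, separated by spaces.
after link 1: o_1 = (0.7071, 0.7071, 2.0000)
after link 2: o_2 = (-2.8284, 4.2426, 3.0000)
after link 3: o_3 = (-2.3284, 3.7426, 2.2929)
after link 4: o_4 = (-0.3284, 1.7426, 3.7071)
after link 5: o_5 = (1.7679, 5.3031, -0.1566)
after link 6: o_6 = (1.1090, 7.3763, 0.3610)

1.109 7.376 0.361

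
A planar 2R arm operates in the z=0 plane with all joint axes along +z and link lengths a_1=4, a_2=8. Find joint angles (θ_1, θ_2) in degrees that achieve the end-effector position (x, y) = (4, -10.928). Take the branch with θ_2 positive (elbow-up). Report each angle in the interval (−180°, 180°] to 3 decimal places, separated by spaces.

-90.005 30.008

cos θ_2 = (135.4212−4²−8²)/(2·4·8) = 0.8660; θ_2 = 30.0080° (elbow-up)
β = atan2(-10.9280,4.0000) = -69.8957°; ψ = atan2(4.0010,10.9276) = 20.1093°
θ_1 = β − ψ = -90.0050°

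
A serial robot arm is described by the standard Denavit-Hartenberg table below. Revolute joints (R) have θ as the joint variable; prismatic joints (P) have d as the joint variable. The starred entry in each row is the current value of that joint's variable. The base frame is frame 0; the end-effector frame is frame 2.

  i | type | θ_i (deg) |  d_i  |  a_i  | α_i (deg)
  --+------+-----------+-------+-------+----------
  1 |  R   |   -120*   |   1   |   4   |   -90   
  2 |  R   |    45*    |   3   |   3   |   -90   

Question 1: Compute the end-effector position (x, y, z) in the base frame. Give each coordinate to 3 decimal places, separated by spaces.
after link 1: o_1 = (-2.0000, -3.4641, 1.0000)
after link 2: o_2 = (-0.4626, -6.8012, -1.1213)

-0.463 -6.801 -1.121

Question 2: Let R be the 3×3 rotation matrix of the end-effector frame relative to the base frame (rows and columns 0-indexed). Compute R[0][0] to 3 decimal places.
End-effector x-axis (col 0 of R) = (-0.3536,-0.6124,-0.7071)
R[0][0] = -0.3536

-0.354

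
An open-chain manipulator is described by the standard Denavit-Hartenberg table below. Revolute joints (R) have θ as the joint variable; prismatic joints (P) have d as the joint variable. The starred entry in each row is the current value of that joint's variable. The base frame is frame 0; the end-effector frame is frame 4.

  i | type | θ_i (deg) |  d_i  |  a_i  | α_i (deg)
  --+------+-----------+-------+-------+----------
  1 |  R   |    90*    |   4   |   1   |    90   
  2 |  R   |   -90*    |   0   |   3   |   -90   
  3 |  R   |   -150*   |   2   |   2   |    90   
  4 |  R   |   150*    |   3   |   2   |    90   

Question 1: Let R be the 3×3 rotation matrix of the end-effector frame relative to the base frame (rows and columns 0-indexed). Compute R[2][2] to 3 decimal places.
0.433

End-effector z-axis (col 2 of R) = (0.2500,0.8660,0.4330)
R[2][2] = 0.4330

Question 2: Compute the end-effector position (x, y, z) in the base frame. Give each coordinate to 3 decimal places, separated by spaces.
after link 1: o_1 = (0.0000, 1.0000, 4.0000)
after link 2: o_2 = (0.0000, 1.0000, 1.0000)
after link 3: o_3 = (1.0000, 3.0000, 2.7321)
after link 4: o_4 = (-2.4641, 4.0000, 2.7321)

-2.464 4.000 2.732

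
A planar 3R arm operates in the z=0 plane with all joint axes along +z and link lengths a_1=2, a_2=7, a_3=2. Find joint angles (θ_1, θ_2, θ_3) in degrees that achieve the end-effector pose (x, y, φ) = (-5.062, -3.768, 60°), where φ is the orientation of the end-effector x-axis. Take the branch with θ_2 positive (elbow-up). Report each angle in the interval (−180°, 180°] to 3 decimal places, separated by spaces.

174.431 60.004 -174.434

wrist centre = target − a_3·(cos φ, sin φ) = (-6.0620, -5.5001)
cos θ_2 = (66.9984−2²−7²)/(2·2·7) = 0.4999; θ_2 = 60.0038° (elbow-up)
β = atan2(-5.5001,-6.0620) = -137.7826°; ψ = atan2(6.0624,5.4996) = 47.7868°
θ_1 = β − ψ = -185.5694°
θ_3 = φ − θ_1 − θ_2 = -174.4344° (wrapped to (-180°,180°])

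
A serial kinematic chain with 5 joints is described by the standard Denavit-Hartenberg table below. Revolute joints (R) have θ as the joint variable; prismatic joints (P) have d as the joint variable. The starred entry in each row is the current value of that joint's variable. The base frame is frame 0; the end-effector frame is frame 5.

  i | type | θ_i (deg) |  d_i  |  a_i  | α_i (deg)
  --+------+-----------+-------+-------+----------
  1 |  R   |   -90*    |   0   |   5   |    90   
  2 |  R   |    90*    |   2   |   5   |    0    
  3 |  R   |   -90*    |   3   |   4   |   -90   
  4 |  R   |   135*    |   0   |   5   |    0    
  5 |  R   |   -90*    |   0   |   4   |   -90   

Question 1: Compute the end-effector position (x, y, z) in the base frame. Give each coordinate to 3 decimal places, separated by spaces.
1.364 -8.293 5.000

after link 1: o_1 = (0.0000, -5.0000, 0.0000)
after link 2: o_2 = (-2.0000, -5.0000, 5.0000)
after link 3: o_3 = (-5.0000, -9.0000, 5.0000)
after link 4: o_4 = (-1.4645, -5.4645, 5.0000)
after link 5: o_5 = (1.3640, -8.2929, 5.0000)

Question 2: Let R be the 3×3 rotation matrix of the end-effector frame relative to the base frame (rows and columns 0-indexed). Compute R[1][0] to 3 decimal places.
End-effector x-axis (col 0 of R) = (0.7071,-0.7071,0.0000)
R[1][0] = -0.7071

-0.707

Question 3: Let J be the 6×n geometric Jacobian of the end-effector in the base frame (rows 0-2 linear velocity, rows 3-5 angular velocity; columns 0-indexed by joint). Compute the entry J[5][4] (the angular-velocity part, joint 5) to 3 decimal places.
axis z_4 = (-0.0000,-0.0000,1.0000); lever o_n−o_4 = (2.8284,-2.8284,0.0000)
cross product → J_v[:, 4] = (2.8284,2.8284,0.0000)
J_ω[:, 4] = z_4
entry J[5][4] = 1.0000

1.000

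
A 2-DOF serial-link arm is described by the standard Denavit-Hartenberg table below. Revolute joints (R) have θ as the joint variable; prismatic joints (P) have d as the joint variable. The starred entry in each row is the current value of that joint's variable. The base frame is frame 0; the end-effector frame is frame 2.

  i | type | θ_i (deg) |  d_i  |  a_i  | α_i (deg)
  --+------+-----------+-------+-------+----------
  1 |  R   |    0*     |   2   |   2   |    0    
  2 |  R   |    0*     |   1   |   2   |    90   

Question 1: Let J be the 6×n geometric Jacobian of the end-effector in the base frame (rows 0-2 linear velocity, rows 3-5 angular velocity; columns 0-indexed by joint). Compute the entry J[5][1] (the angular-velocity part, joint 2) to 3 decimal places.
axis z_1 = (0.0000,0.0000,1.0000); lever o_n−o_1 = (2.0000,0.0000,1.0000)
cross product → J_v[:, 1] = (0.0000,2.0000,0.0000)
J_ω[:, 1] = z_1
entry J[5][1] = 1.0000

1.000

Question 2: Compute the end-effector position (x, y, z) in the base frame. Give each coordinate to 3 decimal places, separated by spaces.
4.000 0.000 3.000

after link 1: o_1 = (2.0000, 0.0000, 2.0000)
after link 2: o_2 = (4.0000, 0.0000, 3.0000)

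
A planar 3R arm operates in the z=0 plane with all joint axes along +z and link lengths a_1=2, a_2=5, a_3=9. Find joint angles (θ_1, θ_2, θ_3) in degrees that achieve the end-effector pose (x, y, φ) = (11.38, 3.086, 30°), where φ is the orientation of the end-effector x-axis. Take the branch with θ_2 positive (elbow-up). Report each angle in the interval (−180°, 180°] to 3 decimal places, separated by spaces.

-135.001 135.003 29.998

wrist centre = target − a_3·(cos φ, sin φ) = (3.5858, -1.4140)
cos θ_2 = (14.8572−2²−5²)/(2·2·5) = -0.7071; θ_2 = 135.0029° (elbow-up)
β = atan2(-1.4140,3.5858) = -21.5211°; ψ = atan2(3.5354,-1.5357) = 113.4795°
θ_1 = β − ψ = -135.0006°
θ_3 = φ − θ_1 − θ_2 = 29.9977° (wrapped to (-180°,180°])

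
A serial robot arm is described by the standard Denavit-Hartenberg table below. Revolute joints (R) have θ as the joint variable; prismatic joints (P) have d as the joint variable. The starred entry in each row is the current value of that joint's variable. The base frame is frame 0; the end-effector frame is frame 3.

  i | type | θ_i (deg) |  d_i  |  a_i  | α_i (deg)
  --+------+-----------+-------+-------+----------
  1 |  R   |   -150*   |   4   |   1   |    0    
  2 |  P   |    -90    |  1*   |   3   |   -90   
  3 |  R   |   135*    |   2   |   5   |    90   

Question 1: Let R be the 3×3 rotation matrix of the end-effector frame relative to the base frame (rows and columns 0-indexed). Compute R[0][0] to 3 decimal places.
End-effector x-axis (col 0 of R) = (0.3536,-0.6124,-0.7071)
R[0][0] = 0.3536

0.354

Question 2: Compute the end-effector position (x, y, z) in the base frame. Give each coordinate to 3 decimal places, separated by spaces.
-2.330 -1.964 1.464

after link 1: o_1 = (-0.8660, -0.5000, 4.0000)
after link 2: o_2 = (-2.3660, 2.0981, 5.0000)
after link 3: o_3 = (-2.3303, -1.9638, 1.4645)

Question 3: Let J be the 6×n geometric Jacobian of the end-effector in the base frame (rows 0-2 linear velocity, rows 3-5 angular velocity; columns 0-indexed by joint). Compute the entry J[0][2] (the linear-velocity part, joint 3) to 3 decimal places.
axis z_2 = (-0.8660,-0.5000,0.0000); lever o_n−o_2 = (0.0357,-4.0619,-3.5355)
cross product → J_v[:, 2] = (1.7678,-3.0619,3.5355)
J_ω[:, 2] = z_2
entry J[0][2] = 1.7678

1.768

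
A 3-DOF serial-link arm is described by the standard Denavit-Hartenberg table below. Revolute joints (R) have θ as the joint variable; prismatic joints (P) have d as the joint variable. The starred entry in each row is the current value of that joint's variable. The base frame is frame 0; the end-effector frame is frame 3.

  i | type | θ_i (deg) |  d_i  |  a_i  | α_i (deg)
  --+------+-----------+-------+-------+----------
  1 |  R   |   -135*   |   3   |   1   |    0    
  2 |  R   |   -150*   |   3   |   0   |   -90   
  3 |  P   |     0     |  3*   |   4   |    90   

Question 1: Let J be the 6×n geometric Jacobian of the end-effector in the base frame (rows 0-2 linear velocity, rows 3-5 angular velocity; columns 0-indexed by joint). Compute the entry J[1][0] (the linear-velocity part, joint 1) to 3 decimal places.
-2.570

axis z_0 = ẑ; lever o_n−o_0 = (-2.5696,3.9331,6.0000)
cross product → J_v[:, 0] = (-3.9331,-2.5696,0.0000)
J_ω[:, 0] = z_0
entry J[1][0] = -2.5696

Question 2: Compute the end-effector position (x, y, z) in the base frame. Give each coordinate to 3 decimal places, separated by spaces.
-2.570 3.933 6.000

after link 1: o_1 = (-0.7071, -0.7071, 3.0000)
after link 2: o_2 = (-0.7071, -0.7071, 6.0000)
after link 3: o_3 = (-2.5696, 3.9331, 6.0000)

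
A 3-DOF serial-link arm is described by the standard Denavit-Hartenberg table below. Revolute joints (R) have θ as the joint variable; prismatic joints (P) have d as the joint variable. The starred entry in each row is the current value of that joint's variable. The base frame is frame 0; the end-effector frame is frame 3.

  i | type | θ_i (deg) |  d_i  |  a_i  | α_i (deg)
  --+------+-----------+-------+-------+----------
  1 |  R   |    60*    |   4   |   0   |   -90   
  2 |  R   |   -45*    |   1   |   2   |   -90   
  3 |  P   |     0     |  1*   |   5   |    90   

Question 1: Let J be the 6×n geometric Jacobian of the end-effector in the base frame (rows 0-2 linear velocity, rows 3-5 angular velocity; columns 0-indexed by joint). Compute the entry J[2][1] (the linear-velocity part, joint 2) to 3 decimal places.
-5.657

axis z_1 = (-0.8660,0.5000,0.0000); lever o_n−o_1 = (1.9624,5.3990,4.2426)
cross product → J_v[:, 1] = (2.1213,3.6742,-5.6569)
J_ω[:, 1] = z_1
entry J[2][1] = -5.6569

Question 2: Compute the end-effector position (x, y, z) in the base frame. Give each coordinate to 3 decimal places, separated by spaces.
1.962 5.399 8.243

after link 1: o_1 = (0.0000, 0.0000, 4.0000)
after link 2: o_2 = (-0.1589, 1.7247, 5.4142)
after link 3: o_3 = (1.9624, 5.3990, 8.2426)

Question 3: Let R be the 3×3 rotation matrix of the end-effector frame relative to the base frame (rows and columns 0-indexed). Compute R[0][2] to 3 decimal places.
-0.866

End-effector z-axis (col 2 of R) = (-0.8660,0.5000,0.0000)
R[0][2] = -0.8660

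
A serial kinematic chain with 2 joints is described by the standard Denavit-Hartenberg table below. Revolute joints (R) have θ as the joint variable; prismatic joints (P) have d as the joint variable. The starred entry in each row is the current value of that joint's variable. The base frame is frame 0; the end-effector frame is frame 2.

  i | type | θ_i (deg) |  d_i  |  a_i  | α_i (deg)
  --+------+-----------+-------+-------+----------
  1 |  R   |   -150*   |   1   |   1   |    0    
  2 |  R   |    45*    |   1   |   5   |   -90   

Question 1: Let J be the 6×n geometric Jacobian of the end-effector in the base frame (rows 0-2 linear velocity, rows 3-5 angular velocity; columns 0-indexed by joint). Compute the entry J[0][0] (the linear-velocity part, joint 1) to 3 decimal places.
5.330

axis z_0 = ẑ; lever o_n−o_0 = (-2.1601,-5.3296,2.0000)
cross product → J_v[:, 0] = (5.3296,-2.1601,0.0000)
J_ω[:, 0] = z_0
entry J[0][0] = 5.3296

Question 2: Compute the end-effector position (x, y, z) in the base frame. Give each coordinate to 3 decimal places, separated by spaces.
-2.160 -5.330 2.000

after link 1: o_1 = (-0.8660, -0.5000, 1.0000)
after link 2: o_2 = (-2.1601, -5.3296, 2.0000)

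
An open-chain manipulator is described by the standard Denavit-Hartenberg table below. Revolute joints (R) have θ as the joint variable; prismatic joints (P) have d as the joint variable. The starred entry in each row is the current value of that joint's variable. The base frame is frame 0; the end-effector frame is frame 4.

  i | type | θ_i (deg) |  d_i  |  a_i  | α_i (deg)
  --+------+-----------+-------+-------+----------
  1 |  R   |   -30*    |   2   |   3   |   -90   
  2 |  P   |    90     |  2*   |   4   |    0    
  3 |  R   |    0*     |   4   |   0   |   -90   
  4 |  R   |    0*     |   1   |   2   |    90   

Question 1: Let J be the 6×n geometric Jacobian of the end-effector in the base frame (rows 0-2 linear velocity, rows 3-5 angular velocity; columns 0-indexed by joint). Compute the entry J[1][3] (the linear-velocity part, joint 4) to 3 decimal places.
-1.732

axis z_3 = (-0.8660,0.5000,-0.0000); lever o_n−o_3 = (-0.8660,0.5000,-2.0000)
cross product → J_v[:, 3] = (-1.0000,-1.7321,-0.0000)
J_ω[:, 3] = z_3
entry J[1][3] = -1.7321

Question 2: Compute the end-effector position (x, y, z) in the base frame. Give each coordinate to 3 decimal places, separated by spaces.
after link 1: o_1 = (2.5981, -1.5000, 2.0000)
after link 2: o_2 = (3.5981, 0.2321, -2.0000)
after link 3: o_3 = (5.5981, 3.6962, -2.0000)
after link 4: o_4 = (4.7321, 4.1962, -4.0000)

4.732 4.196 -4.000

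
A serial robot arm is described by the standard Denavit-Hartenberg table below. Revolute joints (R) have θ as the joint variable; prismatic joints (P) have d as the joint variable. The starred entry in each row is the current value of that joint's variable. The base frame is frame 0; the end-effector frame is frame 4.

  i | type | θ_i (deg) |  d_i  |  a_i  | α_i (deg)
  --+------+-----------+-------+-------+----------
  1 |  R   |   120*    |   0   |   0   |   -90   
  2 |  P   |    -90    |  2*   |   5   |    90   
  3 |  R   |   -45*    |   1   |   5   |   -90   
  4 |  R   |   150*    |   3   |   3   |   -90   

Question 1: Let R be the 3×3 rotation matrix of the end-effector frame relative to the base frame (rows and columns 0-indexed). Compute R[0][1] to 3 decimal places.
0.612

End-effector y-axis (col 1 of R) = (0.6124,0.3536,-0.7071)
R[0][1] = 0.6124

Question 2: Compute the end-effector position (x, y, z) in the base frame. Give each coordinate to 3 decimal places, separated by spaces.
after link 1: o_1 = (0.0000, 0.0000, 0.0000)
after link 2: o_2 = (-1.7321, -1.0000, 5.0000)
after link 3: o_3 = (1.8298, -0.0983, 8.5355)
after link 4: o_4 = (-2.3483, -0.7784, 8.8197)

-2.348 -0.778 8.820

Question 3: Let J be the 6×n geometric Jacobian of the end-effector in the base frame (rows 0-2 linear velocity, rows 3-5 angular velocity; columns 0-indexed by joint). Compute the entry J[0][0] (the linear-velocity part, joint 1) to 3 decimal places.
axis z_0 = ẑ; lever o_n−o_0 = (-2.3483,-0.7784,8.8197)
cross product → J_v[:, 0] = (0.7784,-2.3483,0.0000)
J_ω[:, 0] = z_0
entry J[0][0] = 0.7784

0.778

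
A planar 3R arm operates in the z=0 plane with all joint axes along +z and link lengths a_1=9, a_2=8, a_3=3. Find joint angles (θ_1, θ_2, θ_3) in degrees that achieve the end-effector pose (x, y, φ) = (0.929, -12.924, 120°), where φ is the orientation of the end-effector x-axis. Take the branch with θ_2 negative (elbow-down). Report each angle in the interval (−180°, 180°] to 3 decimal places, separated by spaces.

wrist centre = target − a_3·(cos φ, sin φ) = (2.4290, -15.5221)
cos θ_2 = (246.8349−9²−8²)/(2·9·8) = 0.7072; θ_2 = -44.9935° (elbow-down)
β = atan2(-15.5221,2.4290) = -81.1061°; ψ = atan2(-5.6562,14.6575) = -21.1012°
θ_1 = β − ψ = -60.0049°
θ_3 = φ − θ_1 − θ_2 = -135.0016° (wrapped to (-180°,180°])

-60.005 -44.994 -135.002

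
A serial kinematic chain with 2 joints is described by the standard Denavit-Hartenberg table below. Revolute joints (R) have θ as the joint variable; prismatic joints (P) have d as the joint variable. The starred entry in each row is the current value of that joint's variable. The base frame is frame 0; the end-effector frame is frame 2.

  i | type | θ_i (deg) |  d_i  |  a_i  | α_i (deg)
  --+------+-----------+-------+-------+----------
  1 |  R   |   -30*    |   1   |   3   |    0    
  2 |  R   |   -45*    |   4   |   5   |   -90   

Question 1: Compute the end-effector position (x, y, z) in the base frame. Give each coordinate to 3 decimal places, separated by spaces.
3.892 -6.330 5.000

after link 1: o_1 = (2.5981, -1.5000, 1.0000)
after link 2: o_2 = (3.8922, -6.3296, 5.0000)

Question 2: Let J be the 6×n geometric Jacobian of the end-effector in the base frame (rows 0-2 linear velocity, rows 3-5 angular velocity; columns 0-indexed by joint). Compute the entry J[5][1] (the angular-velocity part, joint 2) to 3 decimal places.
1.000

axis z_1 = (0.0000,0.0000,1.0000); lever o_n−o_1 = (1.2941,-4.8296,4.0000)
cross product → J_v[:, 1] = (4.8296,1.2941,-0.0000)
J_ω[:, 1] = z_1
entry J[5][1] = 1.0000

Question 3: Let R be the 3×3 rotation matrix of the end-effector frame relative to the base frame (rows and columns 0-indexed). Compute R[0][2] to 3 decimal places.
End-effector z-axis (col 2 of R) = (0.9659,0.2588,0.0000)
R[0][2] = 0.9659

0.966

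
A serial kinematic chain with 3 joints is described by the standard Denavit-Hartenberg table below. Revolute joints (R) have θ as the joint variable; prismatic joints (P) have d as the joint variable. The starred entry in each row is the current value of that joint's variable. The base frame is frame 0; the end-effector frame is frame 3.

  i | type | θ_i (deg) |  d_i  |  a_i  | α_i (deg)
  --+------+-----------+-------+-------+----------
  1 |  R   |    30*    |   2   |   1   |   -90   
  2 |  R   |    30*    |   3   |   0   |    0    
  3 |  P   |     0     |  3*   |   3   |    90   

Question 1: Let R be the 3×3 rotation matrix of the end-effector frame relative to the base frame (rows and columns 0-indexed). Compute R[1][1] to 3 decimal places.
0.866

End-effector y-axis (col 1 of R) = (-0.5000,0.8660,0.0000)
R[1][1] = 0.8660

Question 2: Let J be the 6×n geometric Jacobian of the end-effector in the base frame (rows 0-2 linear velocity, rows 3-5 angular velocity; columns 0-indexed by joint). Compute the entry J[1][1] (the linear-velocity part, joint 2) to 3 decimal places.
axis z_1 = (-0.5000,0.8660,0.0000); lever o_n−o_1 = (-0.7500,6.4952,-1.5000)
cross product → J_v[:, 1] = (-1.2990,-0.7500,-2.5981)
J_ω[:, 1] = z_1
entry J[1][1] = -0.7500

-0.750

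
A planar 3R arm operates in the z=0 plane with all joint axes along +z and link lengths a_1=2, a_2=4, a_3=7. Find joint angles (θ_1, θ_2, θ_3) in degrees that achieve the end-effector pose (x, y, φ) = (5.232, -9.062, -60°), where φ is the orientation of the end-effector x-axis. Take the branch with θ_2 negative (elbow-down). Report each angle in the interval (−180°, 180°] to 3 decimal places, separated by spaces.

30.006 -120.005 29.999

wrist centre = target − a_3·(cos φ, sin φ) = (1.7320, -2.9998)
cos θ_2 = (11.9988−2²−4²)/(2·2·4) = -0.5001; θ_2 = -120.0051° (elbow-down)
β = atan2(-2.9998,1.7320) = -59.9993°; ψ = atan2(-3.4639,-0.0003) = -90.0051°
θ_1 = β − ψ = 30.0059°
θ_3 = φ − θ_1 − θ_2 = 29.9993° (wrapped to (-180°,180°])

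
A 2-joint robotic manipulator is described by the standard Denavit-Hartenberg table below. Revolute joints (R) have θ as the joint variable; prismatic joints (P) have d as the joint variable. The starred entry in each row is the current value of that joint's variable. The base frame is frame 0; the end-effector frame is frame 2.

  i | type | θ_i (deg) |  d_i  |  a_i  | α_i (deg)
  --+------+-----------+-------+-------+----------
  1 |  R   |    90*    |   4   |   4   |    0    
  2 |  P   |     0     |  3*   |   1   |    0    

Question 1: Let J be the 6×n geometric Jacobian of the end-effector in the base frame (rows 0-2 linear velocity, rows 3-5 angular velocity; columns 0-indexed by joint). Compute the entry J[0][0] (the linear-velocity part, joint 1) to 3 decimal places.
axis z_0 = ẑ; lever o_n−o_0 = (0.0000,5.0000,7.0000)
cross product → J_v[:, 0] = (-5.0000,0.0000,0.0000)
J_ω[:, 0] = z_0
entry J[0][0] = -5.0000

-5.000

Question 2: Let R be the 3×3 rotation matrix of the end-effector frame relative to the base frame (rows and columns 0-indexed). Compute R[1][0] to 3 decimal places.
1.000

End-effector x-axis (col 0 of R) = (0.0000,1.0000,0.0000)
R[1][0] = 1.0000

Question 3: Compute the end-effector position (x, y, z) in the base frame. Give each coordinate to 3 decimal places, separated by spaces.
0.000 5.000 7.000

after link 1: o_1 = (0.0000, 4.0000, 4.0000)
after link 2: o_2 = (0.0000, 5.0000, 7.0000)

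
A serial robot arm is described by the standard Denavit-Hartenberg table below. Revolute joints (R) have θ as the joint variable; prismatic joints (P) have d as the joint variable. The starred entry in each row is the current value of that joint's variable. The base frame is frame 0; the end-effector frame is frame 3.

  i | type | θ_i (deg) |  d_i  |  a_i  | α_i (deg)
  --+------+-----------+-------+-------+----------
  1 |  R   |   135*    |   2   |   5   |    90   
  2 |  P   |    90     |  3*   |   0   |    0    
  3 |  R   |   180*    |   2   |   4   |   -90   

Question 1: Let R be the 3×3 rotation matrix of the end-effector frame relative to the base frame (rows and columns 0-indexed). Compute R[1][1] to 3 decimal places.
-0.707

End-effector y-axis (col 1 of R) = (-0.7071,-0.7071,-0.0000)
R[1][1] = -0.7071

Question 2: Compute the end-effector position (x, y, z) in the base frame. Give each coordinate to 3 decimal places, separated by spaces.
0.000 7.071 -2.000

after link 1: o_1 = (-3.5355, 3.5355, 2.0000)
after link 2: o_2 = (-1.4142, 5.6569, 2.0000)
after link 3: o_3 = (0.0000, 7.0711, -2.0000)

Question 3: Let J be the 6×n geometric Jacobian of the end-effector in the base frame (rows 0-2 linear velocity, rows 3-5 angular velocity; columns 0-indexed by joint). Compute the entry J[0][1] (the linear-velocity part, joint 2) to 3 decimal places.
prismatic axis z_1 = (0.7071,0.7071,0.0000)
J_v[:, 1] = z_1; J_ω[:, 1] = (0,0,0)
entry J[0][1] = 0.7071

0.707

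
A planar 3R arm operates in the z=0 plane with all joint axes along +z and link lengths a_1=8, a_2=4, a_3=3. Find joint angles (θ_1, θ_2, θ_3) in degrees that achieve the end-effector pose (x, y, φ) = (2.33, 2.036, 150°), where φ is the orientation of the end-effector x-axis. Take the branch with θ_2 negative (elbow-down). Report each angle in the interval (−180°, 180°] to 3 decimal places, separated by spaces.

wrist centre = target − a_3·(cos φ, sin φ) = (4.9281, 0.5360)
cos θ_2 = (24.5732−8²−4²)/(2·8·4) = -0.8660; θ_2 = -150.0020° (elbow-down)
β = atan2(0.5360,4.9281) = 6.2073°; ψ = atan2(-1.9999,4.5358) = -23.7930°
θ_1 = β − ψ = 30.0004°
θ_3 = φ − θ_1 − θ_2 = -89.9983° (wrapped to (-180°,180°])

30.000 -150.002 -89.998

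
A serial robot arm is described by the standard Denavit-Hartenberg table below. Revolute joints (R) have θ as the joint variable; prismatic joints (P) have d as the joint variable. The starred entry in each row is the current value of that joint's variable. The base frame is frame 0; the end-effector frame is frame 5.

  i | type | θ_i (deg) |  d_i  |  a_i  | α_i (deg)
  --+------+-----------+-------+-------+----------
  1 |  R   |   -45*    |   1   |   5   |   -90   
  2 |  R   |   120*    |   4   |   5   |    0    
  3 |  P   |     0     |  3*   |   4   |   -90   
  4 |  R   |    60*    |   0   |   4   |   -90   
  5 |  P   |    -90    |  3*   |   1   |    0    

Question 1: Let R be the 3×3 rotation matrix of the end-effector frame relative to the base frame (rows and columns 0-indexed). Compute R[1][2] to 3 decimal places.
-0.660

End-effector z-axis (col 2 of R) = (-0.0474,-0.6597,0.7500)
R[1][2] = -0.6597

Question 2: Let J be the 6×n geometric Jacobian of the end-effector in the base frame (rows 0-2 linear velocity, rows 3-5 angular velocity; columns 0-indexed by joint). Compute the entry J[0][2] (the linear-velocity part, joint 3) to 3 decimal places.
prismatic axis z_2 = (0.7071,0.7071,0.0000)
J_v[:, 2] = z_2; J_ω[:, 2] = (0,0,0)
entry J[0][2] = 0.7071

0.707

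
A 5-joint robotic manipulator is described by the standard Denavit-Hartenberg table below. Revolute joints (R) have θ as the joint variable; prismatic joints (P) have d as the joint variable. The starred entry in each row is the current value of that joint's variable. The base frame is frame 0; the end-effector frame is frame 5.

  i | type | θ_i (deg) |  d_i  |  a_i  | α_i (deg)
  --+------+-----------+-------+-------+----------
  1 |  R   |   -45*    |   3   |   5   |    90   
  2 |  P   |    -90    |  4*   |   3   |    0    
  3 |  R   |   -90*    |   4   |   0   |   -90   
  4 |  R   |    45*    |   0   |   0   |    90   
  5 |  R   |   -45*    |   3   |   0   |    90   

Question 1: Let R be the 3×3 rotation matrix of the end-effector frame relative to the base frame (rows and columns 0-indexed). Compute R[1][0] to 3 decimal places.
End-effector x-axis (col 0 of R) = (-0.0000,0.7071,0.7071)
R[1][0] = 0.7071

0.707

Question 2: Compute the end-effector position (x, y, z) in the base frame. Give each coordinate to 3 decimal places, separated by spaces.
after link 1: o_1 = (3.5355, -3.5355, 3.0000)
after link 2: o_2 = (0.7071, -6.3640, 0.0000)
after link 3: o_3 = (-2.1213, -9.1924, 0.0000)
after link 4: o_4 = (-2.1213, -9.1924, 0.0000)
after link 5: o_5 = (-5.1213, -9.1924, 0.0000)

-5.121 -9.192 0.000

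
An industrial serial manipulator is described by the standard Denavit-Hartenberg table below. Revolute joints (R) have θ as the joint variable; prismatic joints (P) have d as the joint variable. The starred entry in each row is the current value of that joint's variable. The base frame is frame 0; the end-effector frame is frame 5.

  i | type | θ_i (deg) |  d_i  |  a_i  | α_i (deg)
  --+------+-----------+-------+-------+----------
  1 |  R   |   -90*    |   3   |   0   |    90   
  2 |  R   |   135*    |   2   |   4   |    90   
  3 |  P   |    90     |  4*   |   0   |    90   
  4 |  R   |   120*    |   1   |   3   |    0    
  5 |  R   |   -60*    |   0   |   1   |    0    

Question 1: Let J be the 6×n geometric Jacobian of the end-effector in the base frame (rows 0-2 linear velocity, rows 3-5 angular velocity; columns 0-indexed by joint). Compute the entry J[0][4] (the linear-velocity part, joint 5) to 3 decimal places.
axis z_4 = (0.0000,0.7071,0.7071); lever o_n−o_4 = (-0.5000,-0.6124,0.6124)
cross product → J_v[:, 4] = (0.8660,-0.3536,0.3536)
J_ω[:, 4] = z_4
entry J[0][4] = 0.8660

0.866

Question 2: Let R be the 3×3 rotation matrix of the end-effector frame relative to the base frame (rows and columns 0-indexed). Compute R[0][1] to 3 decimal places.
0.866

End-effector y-axis (col 1 of R) = (0.8660,-0.3536,0.3536)
R[0][1] = 0.8660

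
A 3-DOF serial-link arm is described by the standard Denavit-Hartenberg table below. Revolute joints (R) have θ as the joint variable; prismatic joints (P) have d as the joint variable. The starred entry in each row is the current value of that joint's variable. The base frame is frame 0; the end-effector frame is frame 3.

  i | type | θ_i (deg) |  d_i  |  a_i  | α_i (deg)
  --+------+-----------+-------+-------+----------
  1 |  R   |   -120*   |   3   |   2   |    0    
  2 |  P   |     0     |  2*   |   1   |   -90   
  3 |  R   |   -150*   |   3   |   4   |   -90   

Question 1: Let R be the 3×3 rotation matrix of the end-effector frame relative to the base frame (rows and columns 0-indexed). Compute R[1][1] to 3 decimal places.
0.500

End-effector y-axis (col 1 of R) = (-0.8660,0.5000,-0.0000)
R[1][1] = 0.5000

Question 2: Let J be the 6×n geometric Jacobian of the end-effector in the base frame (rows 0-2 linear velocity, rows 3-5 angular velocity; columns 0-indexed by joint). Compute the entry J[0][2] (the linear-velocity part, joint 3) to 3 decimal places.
-1.000

axis z_2 = (0.8660,-0.5000,0.0000); lever o_n−o_2 = (4.3301,1.5000,2.0000)
cross product → J_v[:, 2] = (-1.0000,-1.7321,3.4641)
J_ω[:, 2] = z_2
entry J[0][2] = -1.0000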